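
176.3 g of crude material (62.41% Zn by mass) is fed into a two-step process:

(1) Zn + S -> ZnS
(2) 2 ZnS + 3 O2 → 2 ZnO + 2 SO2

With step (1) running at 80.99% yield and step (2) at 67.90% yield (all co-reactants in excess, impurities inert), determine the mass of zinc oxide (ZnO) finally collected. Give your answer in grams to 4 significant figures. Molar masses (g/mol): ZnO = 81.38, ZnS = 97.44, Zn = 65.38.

75.31 g

Pure Zn = 176.3 × 0.6241 = 110.03 g.
n(Zn) = 110.03 / 65.38 = 1.6829 mol.
Step 1 (Zn:ZnS = 1:1): theoretical n(ZnS) = 1.6829 mol; at 80.99% yield, n(ZnS) = 1.3630 mol.
Step 2 (ZnS:ZnO = 2:2): theoretical n(ZnO) = 1.3630 mol, so theoretical mass = 1.3630 × 81.38 = 110.92 g.
At 67.90% yield, actual mass of ZnO = 110.92 × 0.6790 = 75.315 g.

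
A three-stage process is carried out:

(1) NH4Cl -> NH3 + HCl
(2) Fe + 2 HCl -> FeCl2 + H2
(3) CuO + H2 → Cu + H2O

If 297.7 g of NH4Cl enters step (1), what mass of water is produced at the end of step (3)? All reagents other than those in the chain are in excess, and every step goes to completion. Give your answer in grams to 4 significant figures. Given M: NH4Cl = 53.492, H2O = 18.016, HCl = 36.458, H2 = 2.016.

50.13 g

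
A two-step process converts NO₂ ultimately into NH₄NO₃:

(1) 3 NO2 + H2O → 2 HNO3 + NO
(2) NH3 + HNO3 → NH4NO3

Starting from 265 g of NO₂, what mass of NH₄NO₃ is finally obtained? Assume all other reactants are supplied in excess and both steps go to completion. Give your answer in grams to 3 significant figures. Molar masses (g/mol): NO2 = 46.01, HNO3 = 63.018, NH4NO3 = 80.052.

307 g

n(NO2) = 265.0 / 46.01 = 5.760 mol.
Step 1 gives a 3:2 ratio of NO2 to HNO3, so n(HNO3) = 3.840 mol.
In step 2 the HNO3:NH4NO3 ratio is 1:1, so n(NH4NO3) = 3.840 mol.
Mass of NH4NO3 = 3.840 × 80.052 = 307.4 g.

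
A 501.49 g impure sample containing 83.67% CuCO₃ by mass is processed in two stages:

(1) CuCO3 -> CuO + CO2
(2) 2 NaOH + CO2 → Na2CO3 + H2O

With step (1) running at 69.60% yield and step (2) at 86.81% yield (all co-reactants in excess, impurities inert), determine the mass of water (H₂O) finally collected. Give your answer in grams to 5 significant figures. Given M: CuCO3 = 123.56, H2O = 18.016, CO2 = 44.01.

Pure CuCO3 = 501.49 × 0.8367 = 419.597 g.
n(CuCO3) = 419.597 / 123.56 = 3.39589 mol.
Step 1 (CuCO3:CO2 = 1:1): theoretical n(CO2) = 3.39589 mol; at 69.60% yield, n(CO2) = 2.36354 mol.
Step 2 (CO2:H2O = 1:1): theoretical n(H2O) = 2.36354 mol, so theoretical mass = 2.36354 × 18.016 = 42.5816 g.
At 86.81% yield, actual mass of H2O = 42.5816 × 0.8681 = 36.9651 g.

36.965 g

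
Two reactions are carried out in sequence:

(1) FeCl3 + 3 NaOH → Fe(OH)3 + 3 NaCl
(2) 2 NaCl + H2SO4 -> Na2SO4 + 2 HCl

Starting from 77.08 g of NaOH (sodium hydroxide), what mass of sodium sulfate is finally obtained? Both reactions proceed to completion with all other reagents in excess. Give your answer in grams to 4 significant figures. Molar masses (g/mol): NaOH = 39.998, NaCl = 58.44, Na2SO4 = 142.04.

n(NaOH) = 77.080 / 39.998 = 1.9271 mol.
Step 1 gives a 3:3 ratio of NaOH to NaCl, so n(NaCl) = 1.9271 mol.
In step 2 the NaCl:Na2SO4 ratio is 2:1, so n(Na2SO4) = 0.96355 mol.
Mass of Na2SO4 = 0.96355 × 142.04 = 136.86 g.

136.9 g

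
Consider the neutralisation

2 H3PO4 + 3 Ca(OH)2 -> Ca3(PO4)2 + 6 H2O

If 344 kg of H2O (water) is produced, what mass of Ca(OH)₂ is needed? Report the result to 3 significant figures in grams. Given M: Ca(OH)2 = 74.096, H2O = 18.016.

707000 g

Convert: 344 kg = 344000 g.
n(H2O) = 344000 g / 18.016 g/mol = 19090 mol.
From the equation the H2O:Ca(OH)2 mole ratio is 6:3, so n(Ca(OH)2) = 19090 × 3/6 = 9547 mol.
Mass of Ca(OH)2 = 9547 mol × 74.096 g/mol = 707400 g.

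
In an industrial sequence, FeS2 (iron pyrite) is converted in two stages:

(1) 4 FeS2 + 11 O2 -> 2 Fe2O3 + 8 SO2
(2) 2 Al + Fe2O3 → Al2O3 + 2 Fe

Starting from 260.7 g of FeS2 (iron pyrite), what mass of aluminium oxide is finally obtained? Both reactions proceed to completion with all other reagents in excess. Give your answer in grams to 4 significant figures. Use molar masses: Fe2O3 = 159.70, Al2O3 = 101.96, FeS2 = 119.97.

n(FeS2) = 260.70 / 119.97 = 2.1730 mol.
Step 1 gives a 4:2 ratio of FeS2 to Fe2O3, so n(Fe2O3) = 1.0865 mol.
In step 2 the Fe2O3:Al2O3 ratio is 1:1, so n(Al2O3) = 1.0865 mol.
Mass of Al2O3 = 1.0865 × 101.96 = 110.78 g.

110.8 g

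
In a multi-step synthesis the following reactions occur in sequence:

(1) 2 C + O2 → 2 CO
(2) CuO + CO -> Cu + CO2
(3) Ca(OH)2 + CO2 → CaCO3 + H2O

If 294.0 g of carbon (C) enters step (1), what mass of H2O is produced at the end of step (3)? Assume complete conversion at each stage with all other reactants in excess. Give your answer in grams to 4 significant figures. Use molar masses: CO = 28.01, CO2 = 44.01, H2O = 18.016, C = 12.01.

n(C) = 294.0 / 12.01 = 24.480 mol.
Reaction (1): C→CO ratio 2:2 ⇒ n(CO) = 24.480 mol.
Reaction (2): CO→CO2 ratio 1:1 ⇒ n(CO2) = 24.480 mol.
Reaction (3): CO2→H2O ratio 1:1 ⇒ n(H2O) = 24.480 mol.
Mass of H2O = 24.480 × 18.016 = 441.02 g.

441.0 g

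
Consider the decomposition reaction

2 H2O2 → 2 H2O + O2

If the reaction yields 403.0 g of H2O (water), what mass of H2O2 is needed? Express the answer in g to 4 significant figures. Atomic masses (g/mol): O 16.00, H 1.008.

760.9 g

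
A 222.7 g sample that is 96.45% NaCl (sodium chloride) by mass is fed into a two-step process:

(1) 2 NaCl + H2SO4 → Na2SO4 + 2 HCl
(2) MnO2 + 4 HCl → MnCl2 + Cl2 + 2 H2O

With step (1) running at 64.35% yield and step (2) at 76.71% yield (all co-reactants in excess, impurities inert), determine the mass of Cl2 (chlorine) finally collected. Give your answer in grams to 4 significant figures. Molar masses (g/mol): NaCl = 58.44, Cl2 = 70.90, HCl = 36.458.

Pure NaCl = 222.7 × 0.9645 = 214.79 g.
n(NaCl) = 214.79 / 58.44 = 3.6755 mol.
Step 1 (NaCl:HCl = 2:2): theoretical n(HCl) = 3.6755 mol; at 64.35% yield, n(HCl) = 2.3652 mol.
Step 2 (HCl:Cl2 = 4:1): theoretical n(Cl2) = 0.59129 mol, so theoretical mass = 0.59129 × 70.90 = 41.922 g.
At 76.71% yield, actual mass of Cl2 = 41.922 × 0.7671 = 32.159 g.

32.16 g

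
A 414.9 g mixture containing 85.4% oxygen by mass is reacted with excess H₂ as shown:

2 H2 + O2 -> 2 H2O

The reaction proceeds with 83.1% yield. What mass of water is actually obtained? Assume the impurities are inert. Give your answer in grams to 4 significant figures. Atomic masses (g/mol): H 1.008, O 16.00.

331.5 g

Pure O2 available = 414.9 g × 0.854 = 354.32 g.
M(O2) = 2(16.00) = 32.00 g/mol.
M(H2O) = 2(1.008) + 16.00 = 18.016 g/mol.
n(O2) = 354.32 g / 32.00 g/mol = 11.073 mol.
From the equation the O2:H2O mole ratio is 1:2, so n(H2O) = 11.073 × 2/1 = 22.145 mol.
Mass of H2O = 22.145 mol × 18.016 g/mol = 398.97 g.
Actual mass collected = 398.97 g × 0.831 = 331.54 g.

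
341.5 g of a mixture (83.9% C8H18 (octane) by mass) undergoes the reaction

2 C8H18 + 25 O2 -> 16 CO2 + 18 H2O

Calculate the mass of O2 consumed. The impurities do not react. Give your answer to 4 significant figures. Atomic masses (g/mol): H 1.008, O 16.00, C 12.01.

1003 g

Mass of pure C8H18 = 341.5 g × 0.839 = 286.52 g.
M(C8H18) = 8(12.01) + 18(1.008) = 114.224 g/mol.
M(O2) = 2(16.00) = 32.00 g/mol.
n(C8H18) = 286.52 g / 114.224 g/mol = 2.5084 mol.
From the equation the C8H18:O2 mole ratio is 2:25, so n(O2) = 2.5084 × 25/2 = 31.355 mol.
Mass of O2 = 31.355 mol × 32.00 g/mol = 1003.4 g.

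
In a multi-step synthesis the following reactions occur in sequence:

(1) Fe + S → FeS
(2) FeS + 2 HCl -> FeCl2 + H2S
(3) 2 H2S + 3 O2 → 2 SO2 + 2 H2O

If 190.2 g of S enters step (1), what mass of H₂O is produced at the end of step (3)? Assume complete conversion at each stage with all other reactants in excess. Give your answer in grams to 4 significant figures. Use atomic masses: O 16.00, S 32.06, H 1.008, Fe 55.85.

106.9 g

M(S) = 32.06 g/mol.
M(H2O) = 2(1.008) + 16.00 = 18.016 g/mol.
n(S) = 190.2 / 32.06 = 5.9326 mol.
Reaction (1): S→FeS ratio 1:1 ⇒ n(FeS) = 5.9326 mol.
Reaction (2): FeS→H2S ratio 1:1 ⇒ n(H2S) = 5.9326 mol.
Reaction (3): H2S→H2O ratio 2:2 ⇒ n(H2O) = 5.9326 mol.
Mass of H2O = 5.9326 × 18.016 = 106.88 g.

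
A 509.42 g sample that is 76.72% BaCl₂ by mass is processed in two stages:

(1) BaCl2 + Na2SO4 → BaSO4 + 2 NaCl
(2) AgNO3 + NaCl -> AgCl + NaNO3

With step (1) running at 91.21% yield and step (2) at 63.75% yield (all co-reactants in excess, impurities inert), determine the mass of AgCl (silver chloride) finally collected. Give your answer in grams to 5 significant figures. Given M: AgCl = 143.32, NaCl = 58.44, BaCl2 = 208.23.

312.82 g

Pure BaCl2 = 509.42 × 0.7672 = 390.827 g.
n(BaCl2) = 390.827 / 208.23 = 1.87690 mol.
Step 1 (BaCl2:NaCl = 1:2): theoretical n(NaCl) = 3.75380 mol; at 91.21% yield, n(NaCl) = 3.42384 mol.
Step 2 (NaCl:AgCl = 1:1): theoretical n(AgCl) = 3.42384 mol, so theoretical mass = 3.42384 × 143.32 = 490.705 g.
At 63.75% yield, actual mass of AgCl = 490.705 × 0.6375 = 312.824 g.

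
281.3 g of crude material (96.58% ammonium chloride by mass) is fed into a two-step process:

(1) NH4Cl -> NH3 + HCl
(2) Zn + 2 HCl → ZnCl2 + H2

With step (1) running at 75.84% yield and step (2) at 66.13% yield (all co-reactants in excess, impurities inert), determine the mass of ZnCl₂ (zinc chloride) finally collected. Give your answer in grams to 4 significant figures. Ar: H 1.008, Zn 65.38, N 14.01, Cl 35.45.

Pure NH4Cl = 281.3 × 0.9658 = 271.68 g.
M(NH4Cl) = 14.01 + 4(1.008) + 35.45 = 53.492 g/mol.
M(ZnCl2) = 65.38 + 2(35.45) = 136.28 g/mol.
n(NH4Cl) = 271.68 / 53.492 = 5.0789 mol.
Step 1 (NH4Cl:HCl = 1:1): theoretical n(HCl) = 5.0789 mol; at 75.84% yield, n(HCl) = 3.8518 mol.
Step 2 (HCl:ZnCl2 = 2:1): theoretical n(ZnCl2) = 1.9259 mol, so theoretical mass = 1.9259 × 136.28 = 262.46 g.
At 66.13% yield, actual mass of ZnCl2 = 262.46 × 0.6613 = 173.57 g.

173.6 g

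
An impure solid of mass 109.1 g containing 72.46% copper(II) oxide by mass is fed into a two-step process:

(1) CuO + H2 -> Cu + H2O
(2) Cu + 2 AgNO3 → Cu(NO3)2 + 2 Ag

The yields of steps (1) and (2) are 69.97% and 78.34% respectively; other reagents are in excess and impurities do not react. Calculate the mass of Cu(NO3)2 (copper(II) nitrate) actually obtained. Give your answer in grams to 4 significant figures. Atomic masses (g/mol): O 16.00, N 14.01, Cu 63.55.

Pure CuO = 109.1 × 0.7246 = 79.054 g.
M(CuO) = 63.55 + 16.00 = 79.55 g/mol.
M(Cu(NO3)2) = 63.55 + 2(14.01) + 6(16.00) = 187.57 g/mol.
n(CuO) = 79.054 / 79.55 = 0.99376 mol.
Step 1 (CuO:Cu = 1:1): theoretical n(Cu) = 0.99376 mol; at 69.97% yield, n(Cu) = 0.69534 mol.
Step 2 (Cu:Cu(NO3)2 = 1:1): theoretical n(Cu(NO3)2) = 0.69534 mol, so theoretical mass = 0.69534 × 187.57 = 130.42 g.
At 78.34% yield, actual mass of Cu(NO3)2 = 130.42 × 0.7834 = 102.17 g.

102.2 g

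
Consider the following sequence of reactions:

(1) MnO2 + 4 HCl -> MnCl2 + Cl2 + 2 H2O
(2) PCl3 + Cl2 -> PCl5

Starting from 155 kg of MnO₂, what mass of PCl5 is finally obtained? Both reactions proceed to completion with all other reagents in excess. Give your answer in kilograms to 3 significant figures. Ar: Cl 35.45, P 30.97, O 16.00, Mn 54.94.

M(MnO2) = 54.94 + 2(16.00) = 86.94 g/mol.
M(PCl5) = 30.97 + 5(35.45) = 208.22 g/mol.
155 kg = 155000 g.
n(MnO2) = 155000 / 86.94 = 1783 mol.
Step 1 gives a 1:1 ratio of MnO2 to Cl2, so n(Cl2) = 1783 mol.
In step 2 the Cl2:PCl5 ratio is 1:1, so n(PCl5) = 1783 mol.
Mass of PCl5 = 1783 × 208.22 = 371200 g = 371 kg.

371 kg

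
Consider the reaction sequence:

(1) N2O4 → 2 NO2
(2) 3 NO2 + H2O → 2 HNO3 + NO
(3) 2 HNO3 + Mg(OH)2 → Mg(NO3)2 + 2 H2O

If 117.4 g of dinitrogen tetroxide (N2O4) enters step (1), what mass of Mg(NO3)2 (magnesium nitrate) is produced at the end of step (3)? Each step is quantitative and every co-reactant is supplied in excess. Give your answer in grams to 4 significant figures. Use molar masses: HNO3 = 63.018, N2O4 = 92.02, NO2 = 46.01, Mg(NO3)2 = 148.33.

n(N2O4) = 117.4 / 92.02 = 1.2758 mol.
Reaction (1): N2O4→NO2 ratio 1:2 ⇒ n(NO2) = 2.5516 mol.
Reaction (2): NO2→HNO3 ratio 3:2 ⇒ n(HNO3) = 1.7011 mol.
Reaction (3): HNO3→Mg(NO3)2 ratio 2:1 ⇒ n(Mg(NO3)2) = 0.85054 mol.
Mass of Mg(NO3)2 = 0.85054 × 148.33 = 126.16 g.

126.2 g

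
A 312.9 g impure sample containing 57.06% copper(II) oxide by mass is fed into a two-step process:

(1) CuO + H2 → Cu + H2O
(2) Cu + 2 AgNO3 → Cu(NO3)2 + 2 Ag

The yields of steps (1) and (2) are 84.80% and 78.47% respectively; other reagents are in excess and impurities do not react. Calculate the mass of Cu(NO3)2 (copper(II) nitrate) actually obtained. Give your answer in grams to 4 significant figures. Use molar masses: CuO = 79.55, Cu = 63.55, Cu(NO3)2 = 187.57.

Pure CuO = 312.9 × 0.5706 = 178.54 g.
n(CuO) = 178.54 / 79.55 = 2.2444 mol.
Step 1 (CuO:Cu = 1:1): theoretical n(Cu) = 2.2444 mol; at 84.80% yield, n(Cu) = 1.9032 mol.
Step 2 (Cu:Cu(NO3)2 = 1:1): theoretical n(Cu(NO3)2) = 1.9032 mol, so theoretical mass = 1.9032 × 187.57 = 356.99 g.
At 78.47% yield, actual mass of Cu(NO3)2 = 356.99 × 0.7847 = 280.13 g.

280.1 g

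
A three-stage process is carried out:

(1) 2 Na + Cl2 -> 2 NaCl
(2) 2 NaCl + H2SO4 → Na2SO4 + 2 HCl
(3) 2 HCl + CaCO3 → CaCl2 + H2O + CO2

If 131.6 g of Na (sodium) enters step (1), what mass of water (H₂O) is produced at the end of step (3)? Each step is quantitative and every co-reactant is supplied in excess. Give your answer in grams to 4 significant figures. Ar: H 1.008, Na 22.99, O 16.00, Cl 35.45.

M(Na) = 22.99 g/mol.
M(H2O) = 2(1.008) + 16.00 = 18.016 g/mol.
n(Na) = 131.6 / 22.99 = 5.7242 mol.
Reaction (1): Na→NaCl ratio 2:2 ⇒ n(NaCl) = 5.7242 mol.
Reaction (2): NaCl→HCl ratio 2:2 ⇒ n(HCl) = 5.7242 mol.
Reaction (3): HCl→H2O ratio 2:1 ⇒ n(H2O) = 2.8621 mol.
Mass of H2O = 2.8621 × 18.016 = 51.564 g.

51.56 g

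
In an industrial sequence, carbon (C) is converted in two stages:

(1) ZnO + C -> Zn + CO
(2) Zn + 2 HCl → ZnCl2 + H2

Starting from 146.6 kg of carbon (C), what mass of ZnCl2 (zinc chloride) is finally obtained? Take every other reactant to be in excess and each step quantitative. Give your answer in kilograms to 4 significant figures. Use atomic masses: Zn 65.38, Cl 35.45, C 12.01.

1664 kg

M(C) = 12.01 g/mol.
M(ZnCl2) = 65.38 + 2(35.45) = 136.28 g/mol.
146.6 kg = 146600 g.
n(C) = 146600 / 12.01 = 12206 mol.
Step 1 gives a 1:1 ratio of C to Zn, so n(Zn) = 12206 mol.
In step 2 the Zn:ZnCl2 ratio is 1:1, so n(ZnCl2) = 12206 mol.
Mass of ZnCl2 = 12206 × 136.28 = 1.6635 × 10^6 g = 1664 kg.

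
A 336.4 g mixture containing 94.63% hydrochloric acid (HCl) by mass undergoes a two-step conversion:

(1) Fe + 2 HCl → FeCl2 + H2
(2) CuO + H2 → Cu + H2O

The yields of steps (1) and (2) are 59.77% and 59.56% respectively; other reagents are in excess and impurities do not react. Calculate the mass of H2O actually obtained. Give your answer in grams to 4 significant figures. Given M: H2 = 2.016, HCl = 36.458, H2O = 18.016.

28.00 g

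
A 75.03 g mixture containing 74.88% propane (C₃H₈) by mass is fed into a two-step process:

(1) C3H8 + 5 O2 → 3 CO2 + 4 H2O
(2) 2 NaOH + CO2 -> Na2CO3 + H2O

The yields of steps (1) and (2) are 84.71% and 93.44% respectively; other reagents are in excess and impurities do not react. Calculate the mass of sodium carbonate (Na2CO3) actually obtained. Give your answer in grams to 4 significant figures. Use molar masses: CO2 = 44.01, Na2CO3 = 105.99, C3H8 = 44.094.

Pure C3H8 = 75.03 × 0.7488 = 56.182 g.
n(C3H8) = 56.182 / 44.094 = 1.2742 mol.
Step 1 (C3H8:CO2 = 1:3): theoretical n(CO2) = 3.8225 mol; at 84.71% yield, n(CO2) = 3.2380 mol.
Step 2 (CO2:Na2CO3 = 1:1): theoretical n(Na2CO3) = 3.2380 mol, so theoretical mass = 3.2380 × 105.99 = 343.20 g.
At 93.44% yield, actual mass of Na2CO3 = 343.20 × 0.9344 = 320.68 g.

320.7 g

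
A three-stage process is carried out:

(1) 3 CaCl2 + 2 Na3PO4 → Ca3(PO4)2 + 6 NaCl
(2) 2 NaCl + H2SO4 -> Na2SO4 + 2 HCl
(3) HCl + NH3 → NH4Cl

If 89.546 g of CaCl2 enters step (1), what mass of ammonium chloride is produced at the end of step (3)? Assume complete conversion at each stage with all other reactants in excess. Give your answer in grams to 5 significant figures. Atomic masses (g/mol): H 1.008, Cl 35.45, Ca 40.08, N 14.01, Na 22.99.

86.322 g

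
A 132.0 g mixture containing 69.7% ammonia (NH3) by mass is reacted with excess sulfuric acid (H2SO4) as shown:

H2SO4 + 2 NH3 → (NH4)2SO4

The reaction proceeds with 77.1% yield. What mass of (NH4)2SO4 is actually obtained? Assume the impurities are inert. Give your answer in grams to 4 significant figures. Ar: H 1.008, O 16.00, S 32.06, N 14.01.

275.1 g

Pure NH3 available = 132.0 g × 0.697 = 92.004 g.
M(NH3) = 14.01 + 3(1.008) = 17.034 g/mol.
M((NH4)2SO4) = 2(14.01) + 8(1.008) + 32.06 + 4(16.00) = 132.144 g/mol.
n(NH3) = 92.004 g / 17.034 g/mol = 5.4012 mol.
From the equation the NH3:(NH4)2SO4 mole ratio is 2:1, so n((NH4)2SO4) = 5.4012 × 1/2 = 2.7006 mol.
Mass of (NH4)2SO4 = 2.7006 mol × 132.144 g/mol = 356.87 g.
Actual mass collected = 356.87 g × 0.771 = 275.15 g.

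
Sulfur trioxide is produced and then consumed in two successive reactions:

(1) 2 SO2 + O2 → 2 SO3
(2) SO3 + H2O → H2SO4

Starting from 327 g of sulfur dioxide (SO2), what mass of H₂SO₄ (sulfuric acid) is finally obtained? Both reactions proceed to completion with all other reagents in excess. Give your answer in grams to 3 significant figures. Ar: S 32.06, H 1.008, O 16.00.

501 g

M(SO2) = 32.06 + 2(16.00) = 64.06 g/mol.
M(H2SO4) = 2(1.008) + 32.06 + 4(16.00) = 98.076 g/mol.
n(SO2) = 327.0 / 64.06 = 5.105 mol.
Step 1 gives a 2:2 ratio of SO2 to SO3, so n(SO3) = 5.105 mol.
In step 2 the SO3:H2SO4 ratio is 1:1, so n(H2SO4) = 5.105 mol.
Mass of H2SO4 = 5.105 × 98.076 = 500.6 g.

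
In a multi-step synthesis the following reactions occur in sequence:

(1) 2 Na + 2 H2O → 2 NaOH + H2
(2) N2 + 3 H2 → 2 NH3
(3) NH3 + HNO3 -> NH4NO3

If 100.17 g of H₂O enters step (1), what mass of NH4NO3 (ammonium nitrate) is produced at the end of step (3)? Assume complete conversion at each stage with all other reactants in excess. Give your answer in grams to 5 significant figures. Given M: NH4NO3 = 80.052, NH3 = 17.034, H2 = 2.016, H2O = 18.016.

148.36 g

n(H2O) = 100.17 / 18.016 = 5.56006 mol.
Reaction (1): H2O→H2 ratio 2:1 ⇒ n(H2) = 2.78003 mol.
Reaction (2): H2→NH3 ratio 3:2 ⇒ n(NH3) = 1.85335 mol.
Reaction (3): NH3→NH4NO3 ratio 1:1 ⇒ n(NH4NO3) = 1.85335 mol.
Mass of NH4NO3 = 1.85335 × 80.052 = 148.365 g.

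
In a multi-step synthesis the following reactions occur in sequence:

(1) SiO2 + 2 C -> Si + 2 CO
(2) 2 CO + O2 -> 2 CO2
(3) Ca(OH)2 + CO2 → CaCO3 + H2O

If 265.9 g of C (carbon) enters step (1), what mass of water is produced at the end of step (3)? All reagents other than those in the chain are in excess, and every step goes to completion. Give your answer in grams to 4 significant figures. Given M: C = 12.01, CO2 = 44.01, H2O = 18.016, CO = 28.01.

398.9 g

n(C) = 265.9 / 12.01 = 22.140 mol.
Reaction (1): C→CO ratio 2:2 ⇒ n(CO) = 22.140 mol.
Reaction (2): CO→CO2 ratio 2:2 ⇒ n(CO2) = 22.140 mol.
Reaction (3): CO2→H2O ratio 1:1 ⇒ n(H2O) = 22.140 mol.
Mass of H2O = 22.140 × 18.016 = 398.87 g.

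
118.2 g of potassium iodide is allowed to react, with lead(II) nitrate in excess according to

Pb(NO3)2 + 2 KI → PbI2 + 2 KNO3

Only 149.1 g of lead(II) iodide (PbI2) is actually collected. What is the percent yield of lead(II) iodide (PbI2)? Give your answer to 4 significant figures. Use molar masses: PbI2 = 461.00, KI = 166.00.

n(KI) = 118.20 g / 166.00 g/mol = 0.71205 mol.
From the equation the KI:PbI2 mole ratio is 2:1, so n(PbI2) = 0.71205 × 1/2 = 0.35602 mol.
Mass of PbI2 = 0.35602 mol × 461.00 g/mol = 164.13 g.
This is the theoretical yield. Percent yield = 149.1 g / 164.13 g × 100% = 90.844%.

90.84 %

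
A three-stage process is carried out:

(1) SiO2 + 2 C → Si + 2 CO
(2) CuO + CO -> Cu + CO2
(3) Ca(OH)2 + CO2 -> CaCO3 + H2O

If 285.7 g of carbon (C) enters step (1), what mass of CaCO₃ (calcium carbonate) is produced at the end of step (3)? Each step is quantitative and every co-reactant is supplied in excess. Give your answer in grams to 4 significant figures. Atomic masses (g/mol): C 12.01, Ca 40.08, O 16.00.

2381 g

M(C) = 12.01 g/mol.
M(CaCO3) = 40.08 + 12.01 + 3(16.00) = 100.09 g/mol.
n(C) = 285.7 / 12.01 = 23.789 mol.
Reaction (1): C→CO ratio 2:2 ⇒ n(CO) = 23.789 mol.
Reaction (2): CO→CO2 ratio 1:1 ⇒ n(CO2) = 23.789 mol.
Reaction (3): CO2→CaCO3 ratio 1:1 ⇒ n(CaCO3) = 23.789 mol.
Mass of CaCO3 = 23.789 × 100.09 = 2381.0 g.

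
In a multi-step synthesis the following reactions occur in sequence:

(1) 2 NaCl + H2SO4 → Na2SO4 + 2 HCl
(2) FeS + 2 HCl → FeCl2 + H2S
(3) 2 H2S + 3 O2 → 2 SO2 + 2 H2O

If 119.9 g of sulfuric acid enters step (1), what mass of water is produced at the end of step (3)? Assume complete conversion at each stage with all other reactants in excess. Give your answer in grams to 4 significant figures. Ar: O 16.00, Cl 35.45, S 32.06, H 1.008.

22.02 g

M(H2SO4) = 2(1.008) + 32.06 + 4(16.00) = 98.076 g/mol.
M(H2O) = 2(1.008) + 16.00 = 18.016 g/mol.
n(H2SO4) = 119.9 / 98.076 = 1.2225 mol.
Reaction (1): H2SO4→HCl ratio 1:2 ⇒ n(HCl) = 2.4450 mol.
Reaction (2): HCl→H2S ratio 2:1 ⇒ n(H2S) = 1.2225 mol.
Reaction (3): H2S→H2O ratio 2:2 ⇒ n(H2O) = 1.2225 mol.
Mass of H2O = 1.2225 × 18.016 = 22.025 g.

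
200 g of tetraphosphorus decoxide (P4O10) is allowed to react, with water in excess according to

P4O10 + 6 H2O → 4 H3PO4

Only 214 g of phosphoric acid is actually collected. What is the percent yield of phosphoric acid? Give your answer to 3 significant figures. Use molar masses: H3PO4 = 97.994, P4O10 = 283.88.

77.5 %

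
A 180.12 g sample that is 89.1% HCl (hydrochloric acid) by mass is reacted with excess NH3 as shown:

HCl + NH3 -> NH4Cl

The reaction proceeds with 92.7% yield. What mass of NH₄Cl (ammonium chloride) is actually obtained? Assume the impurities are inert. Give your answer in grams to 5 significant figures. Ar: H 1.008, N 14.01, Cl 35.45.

218.28 g

Pure HCl available = 180.12 g × 0.891 = 160.487 g.
M(HCl) = 1.008 + 35.45 = 36.458 g/mol.
M(NH4Cl) = 14.01 + 4(1.008) + 35.45 = 53.492 g/mol.
n(HCl) = 160.487 g / 36.458 g/mol = 4.40197 mol.
From the equation the HCl:NH4Cl mole ratio is 1:1, so n(NH4Cl) = 4.40197 × 1/1 = 4.40197 mol.
Mass of NH4Cl = 4.40197 mol × 53.492 g/mol = 235.470 g.
Actual mass collected = 235.470 g × 0.927 = 218.281 g.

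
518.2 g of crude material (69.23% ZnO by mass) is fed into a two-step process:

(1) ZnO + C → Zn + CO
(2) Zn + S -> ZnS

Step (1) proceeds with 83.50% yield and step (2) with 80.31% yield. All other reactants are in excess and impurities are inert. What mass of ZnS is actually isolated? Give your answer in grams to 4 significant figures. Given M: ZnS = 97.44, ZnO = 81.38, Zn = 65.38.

288.0 g

Pure ZnO = 518.2 × 0.6923 = 358.75 g.
n(ZnO) = 358.75 / 81.38 = 4.4083 mol.
Step 1 (ZnO:Zn = 1:1): theoretical n(Zn) = 4.4083 mol; at 83.50% yield, n(Zn) = 3.6810 mol.
Step 2 (Zn:ZnS = 1:1): theoretical n(ZnS) = 3.6810 mol, so theoretical mass = 3.6810 × 97.44 = 358.67 g.
At 80.31% yield, actual mass of ZnS = 358.67 × 0.8031 = 288.05 g.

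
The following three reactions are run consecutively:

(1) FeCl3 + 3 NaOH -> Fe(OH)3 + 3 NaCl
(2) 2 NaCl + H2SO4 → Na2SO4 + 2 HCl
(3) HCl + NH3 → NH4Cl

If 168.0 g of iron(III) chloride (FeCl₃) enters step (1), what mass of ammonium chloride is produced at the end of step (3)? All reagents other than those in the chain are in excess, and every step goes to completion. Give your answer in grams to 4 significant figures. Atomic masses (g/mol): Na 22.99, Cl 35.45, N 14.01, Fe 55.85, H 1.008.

166.2 g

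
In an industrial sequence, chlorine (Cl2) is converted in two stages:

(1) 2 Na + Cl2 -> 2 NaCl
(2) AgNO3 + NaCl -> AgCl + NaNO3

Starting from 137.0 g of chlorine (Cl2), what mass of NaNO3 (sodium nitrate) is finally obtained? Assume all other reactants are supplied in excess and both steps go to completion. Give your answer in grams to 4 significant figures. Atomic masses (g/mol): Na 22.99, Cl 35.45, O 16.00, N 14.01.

328.5 g

M(Cl2) = 2(35.45) = 70.90 g/mol.
M(NaNO3) = 22.99 + 14.01 + 3(16.00) = 85.00 g/mol.
n(Cl2) = 137.00 / 70.90 = 1.9323 mol.
Step 1 gives a 1:2 ratio of Cl2 to NaCl, so n(NaCl) = 3.8646 mol.
In step 2 the NaCl:NaNO3 ratio is 1:1, so n(NaNO3) = 3.8646 mol.
Mass of NaNO3 = 3.8646 × 85.00 = 328.49 g.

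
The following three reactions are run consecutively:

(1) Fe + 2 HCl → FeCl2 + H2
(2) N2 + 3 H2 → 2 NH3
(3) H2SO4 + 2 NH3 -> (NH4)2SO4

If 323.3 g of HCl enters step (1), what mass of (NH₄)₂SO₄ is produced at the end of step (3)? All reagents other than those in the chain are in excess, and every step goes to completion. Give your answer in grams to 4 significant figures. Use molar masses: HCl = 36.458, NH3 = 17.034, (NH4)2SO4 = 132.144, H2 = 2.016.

195.3 g

n(HCl) = 323.3 / 36.458 = 8.8677 mol.
Reaction (1): HCl→H2 ratio 2:1 ⇒ n(H2) = 4.4339 mol.
Reaction (2): H2→NH3 ratio 3:2 ⇒ n(NH3) = 2.9559 mol.
Reaction (3): NH3→(NH4)2SO4 ratio 2:1 ⇒ n((NH4)2SO4) = 1.4780 mol.
Mass of (NH4)2SO4 = 1.4780 × 132.144 = 195.30 g.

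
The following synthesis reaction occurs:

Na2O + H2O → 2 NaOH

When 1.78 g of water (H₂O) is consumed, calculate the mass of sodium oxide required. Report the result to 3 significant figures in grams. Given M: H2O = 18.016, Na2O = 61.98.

n(H2O) = 1.780 g / 18.016 g/mol = 0.09880 mol.
From the equation the H2O:Na2O mole ratio is 1:1, so n(Na2O) = 0.09880 × 1/1 = 0.09880 mol.
Mass of Na2O = 0.09880 mol × 61.98 g/mol = 6.124 g.

6.12 g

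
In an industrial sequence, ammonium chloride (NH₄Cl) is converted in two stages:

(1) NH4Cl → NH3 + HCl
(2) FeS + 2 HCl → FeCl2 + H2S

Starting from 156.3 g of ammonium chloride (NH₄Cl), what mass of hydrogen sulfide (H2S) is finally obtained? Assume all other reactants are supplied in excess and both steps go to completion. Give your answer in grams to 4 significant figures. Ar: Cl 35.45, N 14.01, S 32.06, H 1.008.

M(NH4Cl) = 14.01 + 4(1.008) + 35.45 = 53.492 g/mol.
M(H2S) = 2(1.008) + 32.06 = 34.076 g/mol.
n(NH4Cl) = 156.30 / 53.492 = 2.9219 mol.
Step 1 gives a 1:1 ratio of NH4Cl to HCl, so n(HCl) = 2.9219 mol.
In step 2 the HCl:H2S ratio is 2:1, so n(H2S) = 1.4610 mol.
Mass of H2S = 1.4610 × 34.076 = 49.784 g.

49.78 g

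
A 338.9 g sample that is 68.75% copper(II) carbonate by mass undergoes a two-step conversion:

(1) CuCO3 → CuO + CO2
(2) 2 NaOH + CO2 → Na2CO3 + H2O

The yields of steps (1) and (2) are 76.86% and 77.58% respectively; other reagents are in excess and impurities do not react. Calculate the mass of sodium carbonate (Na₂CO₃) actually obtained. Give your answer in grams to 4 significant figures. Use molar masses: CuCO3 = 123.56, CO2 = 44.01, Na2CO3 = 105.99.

Pure CuCO3 = 338.9 × 0.6875 = 232.99 g.
n(CuCO3) = 232.99 / 123.56 = 1.8857 mol.
Step 1 (CuCO3:CO2 = 1:1): theoretical n(CO2) = 1.8857 mol; at 76.86% yield, n(CO2) = 1.4493 mol.
Step 2 (CO2:Na2CO3 = 1:1): theoretical n(Na2CO3) = 1.4493 mol, so theoretical mass = 1.4493 × 105.99 = 153.61 g.
At 77.58% yield, actual mass of Na2CO3 = 153.61 × 0.7758 = 119.17 g.

119.2 g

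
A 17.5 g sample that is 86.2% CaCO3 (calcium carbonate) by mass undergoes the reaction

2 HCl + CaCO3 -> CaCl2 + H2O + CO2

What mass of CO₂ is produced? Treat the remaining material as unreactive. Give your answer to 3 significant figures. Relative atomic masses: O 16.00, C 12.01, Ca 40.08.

6.63 g

Mass of pure CaCO3 = 17.5 g × 0.862 = 15.09 g.
M(CaCO3) = 40.08 + 12.01 + 3(16.00) = 100.09 g/mol.
M(CO2) = 12.01 + 2(16.00) = 44.01 g/mol.
n(CaCO3) = 15.09 g / 100.09 g/mol = 0.1507 mol.
From the equation the CaCO3:CO2 mole ratio is 1:1, so n(CO2) = 0.1507 × 1/1 = 0.1507 mol.
Mass of CO2 = 0.1507 mol × 44.01 g/mol = 6.633 g.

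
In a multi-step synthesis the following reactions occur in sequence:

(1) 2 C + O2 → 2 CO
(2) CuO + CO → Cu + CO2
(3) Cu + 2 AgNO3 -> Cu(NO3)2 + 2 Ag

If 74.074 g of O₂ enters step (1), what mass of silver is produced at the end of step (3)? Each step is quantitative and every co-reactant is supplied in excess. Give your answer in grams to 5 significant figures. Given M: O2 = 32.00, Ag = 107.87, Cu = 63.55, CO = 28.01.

n(O2) = 74.074 / 32.00 = 2.31481 mol.
Reaction (1): O2→CO ratio 1:2 ⇒ n(CO) = 4.62962 mol.
Reaction (2): CO→Cu ratio 1:1 ⇒ n(Cu) = 4.62962 mol.
Reaction (3): Cu→Ag ratio 1:2 ⇒ n(Ag) = 9.25925 mol.
Mass of Ag = 9.25925 × 107.87 = 998.795 g.

998.80 g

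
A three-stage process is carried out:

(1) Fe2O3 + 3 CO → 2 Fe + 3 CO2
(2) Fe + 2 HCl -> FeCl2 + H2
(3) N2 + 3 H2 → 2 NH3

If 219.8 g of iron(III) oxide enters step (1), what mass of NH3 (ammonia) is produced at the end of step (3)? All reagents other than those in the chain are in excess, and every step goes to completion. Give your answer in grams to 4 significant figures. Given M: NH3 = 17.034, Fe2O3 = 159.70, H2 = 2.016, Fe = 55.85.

31.26 g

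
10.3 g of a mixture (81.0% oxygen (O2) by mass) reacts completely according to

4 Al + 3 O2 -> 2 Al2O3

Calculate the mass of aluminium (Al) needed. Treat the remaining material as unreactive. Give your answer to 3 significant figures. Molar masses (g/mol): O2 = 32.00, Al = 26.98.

Mass of pure O2 = 10.3 g × 0.810 = 8.343 g.
n(O2) = 8.343 g / 32.00 g/mol = 0.2607 mol.
From the equation the O2:Al mole ratio is 3:4, so n(Al) = 0.2607 × 4/3 = 0.3476 mol.
Mass of Al = 0.3476 mol × 26.98 g/mol = 9.379 g.

9.38 g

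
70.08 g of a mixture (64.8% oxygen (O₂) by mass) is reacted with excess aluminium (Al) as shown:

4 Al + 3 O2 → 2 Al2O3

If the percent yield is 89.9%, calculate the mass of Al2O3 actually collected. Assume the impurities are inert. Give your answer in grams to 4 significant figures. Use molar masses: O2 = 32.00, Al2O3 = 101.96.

Pure O2 available = 70.08 g × 0.648 = 45.412 g.
n(O2) = 45.412 g / 32.00 g/mol = 1.4191 mol.
From the equation the O2:Al2O3 mole ratio is 3:2, so n(Al2O3) = 1.4191 × 2/3 = 0.94608 mol.
Mass of Al2O3 = 0.94608 mol × 101.96 g/mol = 96.462 g.
Actual mass collected = 96.462 g × 0.899 = 86.720 g.

86.72 g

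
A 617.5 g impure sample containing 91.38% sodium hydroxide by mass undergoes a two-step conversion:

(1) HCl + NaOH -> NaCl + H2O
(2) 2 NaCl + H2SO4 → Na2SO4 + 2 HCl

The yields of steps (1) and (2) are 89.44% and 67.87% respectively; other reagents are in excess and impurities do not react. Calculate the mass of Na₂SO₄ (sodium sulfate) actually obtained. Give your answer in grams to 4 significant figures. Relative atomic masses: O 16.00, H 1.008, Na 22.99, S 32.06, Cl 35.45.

Pure NaOH = 617.5 × 0.9138 = 564.27 g.
M(NaOH) = 22.99 + 16.00 + 1.008 = 39.998 g/mol.
M(Na2SO4) = 2(22.99) + 32.06 + 4(16.00) = 142.04 g/mol.
n(NaOH) = 564.27 / 39.998 = 14.107 mol.
Step 1 (NaOH:NaCl = 1:1): theoretical n(NaCl) = 14.107 mol; at 89.44% yield, n(NaCl) = 12.618 mol.
Step 2 (NaCl:Na2SO4 = 2:1): theoretical n(Na2SO4) = 6.3089 mol, so theoretical mass = 6.3089 × 142.04 = 896.11 g.
At 67.87% yield, actual mass of Na2SO4 = 896.11 × 0.6787 = 608.19 g.

608.2 g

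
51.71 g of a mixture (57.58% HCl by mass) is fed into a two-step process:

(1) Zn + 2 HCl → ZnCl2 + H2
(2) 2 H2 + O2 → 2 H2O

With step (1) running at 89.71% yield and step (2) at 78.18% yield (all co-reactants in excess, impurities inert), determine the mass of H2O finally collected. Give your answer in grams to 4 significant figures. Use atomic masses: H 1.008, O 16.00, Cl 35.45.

Pure HCl = 51.71 × 0.5758 = 29.775 g.
M(HCl) = 1.008 + 35.45 = 36.458 g/mol.
M(H2O) = 2(1.008) + 16.00 = 18.016 g/mol.
n(HCl) = 29.775 / 36.458 = 0.81668 mol.
Step 1 (HCl:H2 = 2:1): theoretical n(H2) = 0.40834 mol; at 89.71% yield, n(H2) = 0.36632 mol.
Step 2 (H2:H2O = 2:2): theoretical n(H2O) = 0.36632 mol, so theoretical mass = 0.36632 × 18.016 = 6.5997 g.
At 78.18% yield, actual mass of H2O = 6.5997 × 0.7818 = 5.1596 g.

5.160 g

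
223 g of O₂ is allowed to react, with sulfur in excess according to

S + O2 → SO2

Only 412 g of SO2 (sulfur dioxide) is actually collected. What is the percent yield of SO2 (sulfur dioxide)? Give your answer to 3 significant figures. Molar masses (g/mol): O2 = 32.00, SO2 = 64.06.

n(O2) = 223.0 g / 32.00 g/mol = 6.969 mol.
From the equation the O2:SO2 mole ratio is 1:1, so n(SO2) = 6.969 × 1/1 = 6.969 mol.
Mass of SO2 = 6.969 mol × 64.06 g/mol = 446.4 g.
This is the theoretical yield. Percent yield = 412 g / 446.4 g × 100% = 92.29%.

92.3 %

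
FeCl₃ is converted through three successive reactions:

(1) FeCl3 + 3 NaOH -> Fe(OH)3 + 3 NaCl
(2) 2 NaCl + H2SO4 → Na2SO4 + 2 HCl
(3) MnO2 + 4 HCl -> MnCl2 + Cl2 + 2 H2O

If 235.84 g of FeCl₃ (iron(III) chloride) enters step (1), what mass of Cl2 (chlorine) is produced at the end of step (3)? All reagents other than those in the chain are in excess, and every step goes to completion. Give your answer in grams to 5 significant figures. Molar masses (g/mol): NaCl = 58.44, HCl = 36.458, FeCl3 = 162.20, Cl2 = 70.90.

77.317 g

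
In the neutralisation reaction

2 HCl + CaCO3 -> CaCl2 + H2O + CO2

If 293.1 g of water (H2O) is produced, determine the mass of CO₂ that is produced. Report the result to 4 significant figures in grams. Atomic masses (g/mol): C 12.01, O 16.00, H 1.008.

716.0 g

M(H2O) = 2(1.008) + 16.00 = 18.016 g/mol.
M(CO2) = 12.01 + 2(16.00) = 44.01 g/mol.
n(H2O) = 293.10 g / 18.016 g/mol = 16.269 mol.
From the equation the H2O:CO2 mole ratio is 1:1, so n(CO2) = 16.269 × 1/1 = 16.269 mol.
Mass of CO2 = 16.269 mol × 44.01 g/mol = 715.99 g.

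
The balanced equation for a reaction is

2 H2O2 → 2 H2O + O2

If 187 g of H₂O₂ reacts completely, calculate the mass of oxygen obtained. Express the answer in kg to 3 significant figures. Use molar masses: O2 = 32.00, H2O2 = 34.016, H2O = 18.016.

0.0880 kg

n(H2O2) = 187.0 g / 34.016 g/mol = 5.497 mol.
From the equation the H2O2:O2 mole ratio is 2:1, so n(O2) = 5.497 × 1/2 = 2.749 mol.
Mass of O2 = 2.749 mol × 32.00 g/mol = 87.96 g.
Converting to kg: 87.96 g = 0.0880 kg.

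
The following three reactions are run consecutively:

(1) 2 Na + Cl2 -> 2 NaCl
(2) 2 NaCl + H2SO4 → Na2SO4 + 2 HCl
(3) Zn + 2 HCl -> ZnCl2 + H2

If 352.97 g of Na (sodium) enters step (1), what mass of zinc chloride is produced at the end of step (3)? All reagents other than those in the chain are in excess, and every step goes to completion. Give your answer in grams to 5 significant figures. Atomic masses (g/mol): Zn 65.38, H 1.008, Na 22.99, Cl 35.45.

M(Na) = 22.99 g/mol.
M(ZnCl2) = 65.38 + 2(35.45) = 136.28 g/mol.
n(Na) = 352.97 / 22.99 = 15.3532 mol.
Reaction (1): Na→NaCl ratio 2:2 ⇒ n(NaCl) = 15.3532 mol.
Reaction (2): NaCl→HCl ratio 2:2 ⇒ n(HCl) = 15.3532 mol.
Reaction (3): HCl→ZnCl2 ratio 2:1 ⇒ n(ZnCl2) = 7.67660 mol.
Mass of ZnCl2 = 7.67660 × 136.28 = 1046.17 g.

1046.2 g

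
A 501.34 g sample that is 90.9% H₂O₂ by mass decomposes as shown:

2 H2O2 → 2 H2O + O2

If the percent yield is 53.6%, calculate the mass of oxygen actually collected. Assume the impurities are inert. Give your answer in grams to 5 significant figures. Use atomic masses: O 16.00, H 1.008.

114.89 g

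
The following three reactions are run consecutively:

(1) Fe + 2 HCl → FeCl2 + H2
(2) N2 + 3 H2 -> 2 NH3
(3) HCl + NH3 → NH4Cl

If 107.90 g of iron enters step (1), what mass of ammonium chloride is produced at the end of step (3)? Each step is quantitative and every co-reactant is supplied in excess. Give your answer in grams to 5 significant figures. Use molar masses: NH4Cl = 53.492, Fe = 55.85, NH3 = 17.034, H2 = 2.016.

n(Fe) = 107.90 / 55.85 = 1.93196 mol.
Reaction (1): Fe→H2 ratio 1:1 ⇒ n(H2) = 1.93196 mol.
Reaction (2): H2→NH3 ratio 3:2 ⇒ n(NH3) = 1.28797 mol.
Reaction (3): NH3→NH4Cl ratio 1:1 ⇒ n(NH4Cl) = 1.28797 mol.
Mass of NH4Cl = 1.28797 × 53.492 = 68.8963 g.

68.896 g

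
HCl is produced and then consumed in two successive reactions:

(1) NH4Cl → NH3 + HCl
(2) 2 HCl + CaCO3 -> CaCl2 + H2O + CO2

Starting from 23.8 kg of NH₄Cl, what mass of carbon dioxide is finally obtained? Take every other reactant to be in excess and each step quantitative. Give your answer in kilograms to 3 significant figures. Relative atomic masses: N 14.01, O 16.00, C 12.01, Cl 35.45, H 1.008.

M(NH4Cl) = 14.01 + 4(1.008) + 35.45 = 53.492 g/mol.
M(CO2) = 12.01 + 2(16.00) = 44.01 g/mol.
23.8 kg = 23800 g.
n(NH4Cl) = 23800 / 53.492 = 444.9 mol.
Step 1 gives a 1:1 ratio of NH4Cl to HCl, so n(HCl) = 444.9 mol.
In step 2 the HCl:CO2 ratio is 2:1, so n(CO2) = 222.5 mol.
Mass of CO2 = 222.5 × 44.01 = 9791 g = 9.79 kg.

9.79 kg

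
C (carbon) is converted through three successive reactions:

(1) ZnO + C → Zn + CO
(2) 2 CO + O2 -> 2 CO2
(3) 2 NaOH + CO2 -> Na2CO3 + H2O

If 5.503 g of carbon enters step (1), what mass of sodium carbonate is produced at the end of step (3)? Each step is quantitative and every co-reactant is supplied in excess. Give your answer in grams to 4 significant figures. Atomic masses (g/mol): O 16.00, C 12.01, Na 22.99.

48.56 g

M(C) = 12.01 g/mol.
M(Na2CO3) = 2(22.99) + 12.01 + 3(16.00) = 105.99 g/mol.
n(C) = 5.503 / 12.01 = 0.45820 mol.
Reaction (1): C→CO ratio 1:1 ⇒ n(CO) = 0.45820 mol.
Reaction (2): CO→CO2 ratio 2:2 ⇒ n(CO2) = 0.45820 mol.
Reaction (3): CO2→Na2CO3 ratio 1:1 ⇒ n(Na2CO3) = 0.45820 mol.
Mass of Na2CO3 = 0.45820 × 105.99 = 48.565 g.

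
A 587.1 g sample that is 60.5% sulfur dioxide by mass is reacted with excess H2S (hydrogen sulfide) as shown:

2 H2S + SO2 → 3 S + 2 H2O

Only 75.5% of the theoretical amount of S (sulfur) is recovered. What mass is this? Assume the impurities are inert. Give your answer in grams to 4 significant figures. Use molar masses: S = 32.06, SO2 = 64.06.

Pure SO2 available = 587.1 g × 0.605 = 355.20 g.
n(SO2) = 355.20 g / 64.06 g/mol = 5.5447 mol.
From the equation the SO2:S mole ratio is 1:3, so n(S) = 5.5447 × 3/1 = 16.634 mol.
Mass of S = 16.634 mol × 32.06 g/mol = 533.29 g.
Actual mass collected = 533.29 g × 0.755 = 402.64 g.

402.6 g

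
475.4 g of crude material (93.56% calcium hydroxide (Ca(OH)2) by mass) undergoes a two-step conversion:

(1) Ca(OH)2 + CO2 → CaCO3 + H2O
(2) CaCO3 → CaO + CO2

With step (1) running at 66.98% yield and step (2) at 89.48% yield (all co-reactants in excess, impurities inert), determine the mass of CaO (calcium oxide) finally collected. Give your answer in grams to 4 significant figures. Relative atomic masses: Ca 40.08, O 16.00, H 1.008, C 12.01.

Pure Ca(OH)2 = 475.4 × 0.9356 = 444.78 g.
M(Ca(OH)2) = 40.08 + 2(16.00) + 2(1.008) = 74.096 g/mol.
M(CaO) = 40.08 + 16.00 = 56.08 g/mol.
n(Ca(OH)2) = 444.78 / 74.096 = 6.0028 mol.
Step 1 (Ca(OH)2:CaCO3 = 1:1): theoretical n(CaCO3) = 6.0028 mol; at 66.98% yield, n(CaCO3) = 4.0207 mol.
Step 2 (CaCO3:CaO = 1:1): theoretical n(CaO) = 4.0207 mol, so theoretical mass = 4.0207 × 56.08 = 225.48 g.
At 89.48% yield, actual mass of CaO = 225.48 × 0.8948 = 201.76 g.

201.8 g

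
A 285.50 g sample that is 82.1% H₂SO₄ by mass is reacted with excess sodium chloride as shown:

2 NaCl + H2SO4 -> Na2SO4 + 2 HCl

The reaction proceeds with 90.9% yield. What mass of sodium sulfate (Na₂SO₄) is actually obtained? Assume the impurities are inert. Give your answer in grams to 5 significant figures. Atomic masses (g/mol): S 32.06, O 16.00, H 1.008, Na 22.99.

Pure H2SO4 available = 285.50 g × 0.821 = 234.395 g.
M(H2SO4) = 2(1.008) + 32.06 + 4(16.00) = 98.076 g/mol.
M(Na2SO4) = 2(22.99) + 32.06 + 4(16.00) = 142.04 g/mol.
n(H2SO4) = 234.395 g / 98.076 g/mol = 2.38994 mol.
From the equation the H2SO4:Na2SO4 mole ratio is 1:1, so n(Na2SO4) = 2.38994 × 1/1 = 2.38994 mol.
Mass of Na2SO4 = 2.38994 mol × 142.04 g/mol = 339.467 g.
Actual mass collected = 339.467 g × 0.909 = 308.575 g.

308.58 g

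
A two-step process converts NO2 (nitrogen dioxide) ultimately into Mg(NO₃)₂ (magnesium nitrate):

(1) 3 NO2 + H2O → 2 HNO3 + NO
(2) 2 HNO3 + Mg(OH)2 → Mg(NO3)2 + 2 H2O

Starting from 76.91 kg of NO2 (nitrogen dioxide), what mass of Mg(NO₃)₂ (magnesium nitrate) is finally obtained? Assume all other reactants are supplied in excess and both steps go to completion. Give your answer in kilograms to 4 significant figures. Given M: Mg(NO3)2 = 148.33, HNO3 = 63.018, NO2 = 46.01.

76.91 kg = 76910 g.
n(NO2) = 76910 / 46.01 = 1671.6 mol.
Step 1 gives a 3:2 ratio of NO2 to HNO3, so n(HNO3) = 1114.4 mol.
In step 2 the HNO3:Mg(NO3)2 ratio is 2:1, so n(Mg(NO3)2) = 557.20 mol.
Mass of Mg(NO3)2 = 557.20 × 148.33 = 82649 g = 82.65 kg.

82.65 kg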